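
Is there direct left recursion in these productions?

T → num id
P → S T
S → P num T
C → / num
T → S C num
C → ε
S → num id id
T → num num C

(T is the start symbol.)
No direct left recursion

T → num id: starts with num
P → S T: starts with S
S → P num T: starts with P
C → / num: starts with '/'
T → S C num: starts with S
C → ε: starts with ε
S → num id id: starts with num
T → num num C: starts with num

No direct left recursion found.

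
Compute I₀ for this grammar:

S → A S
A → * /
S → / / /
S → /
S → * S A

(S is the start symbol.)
{ [A → . * /], [S → . * S A], [S → . / / /], [S → . /], [S → . A S], [S' → . S] }

First, augment the grammar with S' → S
I₀ = CLOSURE({ [S' → . S] }):
  [S' → . S] has the dot before S: add [S → . A S], [S → . / / /], [S → . /], [S → . * S A]
  [S → . A S] has the dot before A: add [A → . * /]
No further items can be added.

I₀ = { [A → . * /], [S → . * S A], [S → . / / /], [S → . /], [S → . A S], [S' → . S] }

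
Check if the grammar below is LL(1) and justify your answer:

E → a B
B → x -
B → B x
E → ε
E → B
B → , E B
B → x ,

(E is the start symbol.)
No. Predict set conflict for E: { ',', 'x' }

A grammar is LL(1) if for each non-terminal N with multiple productions, the predict sets of those productions are pairwise disjoint, where PREDICT(N → α) = (FIRST(α) \ {ε}) ∪ (FOLLOW(N) if α ⇒* ε).

Relevant sets:
  FIRST(B) = { ',', 'x' }
  FOLLOW(E) = { $, ',', 'x' }

For E:
  PREDICT(E → a B) = { 'a' }
  PREDICT(E → ε) = { $, ',', 'x' }
  PREDICT(E → B) = { ',', 'x' }
For B:
  PREDICT(B → x '-') = { 'x' }
  PREDICT(B → B x) = { ',', 'x' }
  PREDICT(B → ',' E B) = { ',' }
  PREDICT(B → x ',') = { 'x' }

Conflict found: Predict set conflict for E: { ',', 'x' }
The grammar is NOT LL(1).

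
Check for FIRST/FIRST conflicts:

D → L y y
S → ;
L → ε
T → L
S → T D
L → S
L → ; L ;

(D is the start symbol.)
Yes. S → ';' / S → T D on { ';' }; L → S / L → ';' L ';' on { ';' }

FIRST sets of the non-terminals at (or reachable through a nullable prefix from) the front of some alternative:
  FIRST(T) = { ';', 'y', ε }
  FIRST(D) = { ';', 'y' }
  FIRST(S) = { ';', 'y' }

Productions for S:
  S → ;: FIRST = { ';' }
  S → T D: FIRST = { ';', 'y' }
Productions for L:
  L → ε: FIRST = { ε }
  L → S: FIRST = { ';', 'y' }
  L → ; L ;: FIRST = { ';' }
D, T have only one production, so no FIRST/FIRST conflict is possible there.

Conflict for S: S → ; and S → T D
  Overlap: { ';' }
Conflict for L: L → S and L → ; L ;
  Overlap: { ';' }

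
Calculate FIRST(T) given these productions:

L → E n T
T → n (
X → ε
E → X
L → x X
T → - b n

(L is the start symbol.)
To compute FIRST(T), examine every production with T on the left-hand side, reading each right-hand side left to right until a non-nullable symbol is reached.

From T → n (:
  - n is a terminal: add 'n' and stop
From T → - b n:
  - '-' is a terminal: add '-' and stop

Collecting: FIRST(T) = { '-', 'n' }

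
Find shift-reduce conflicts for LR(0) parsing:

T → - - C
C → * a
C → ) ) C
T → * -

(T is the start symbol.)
No shift-reduce conflicts

A shift-reduce conflict occurs when an LR(0) state has both:
  - a complete (reduce) item [A → α .] (dot at the end), and
  - a shift item [B → β . c γ] (dot before a terminal).

Augment with T' → T and build the canonical LR(0) collection (I0 = CLOSURE({[T' → . T]}), then GOTO on every symbol after a dot until no new states appear). It has 12 states:
  I0: { [T → . * -], [T → . - - C], [T' → . T] }  — shift
  I1: { [T → * . -] }  — shift
  I2: { [T → - . - C] }  — shift
  I3: { [T' → T .] }  — accept
  I4: { [C → . ) ) C], [C → . * a], [T → - - . C] }  — shift
  I5: { [C → ) . ) C] }  — shift
  I6: { [C → * . a] }  — shift
  I7: { [T → - - C .] }  — reduce
  I8: { [C → * a .] }  — reduce
  I9: { [C → ) ) . C], [C → . ) ) C], [C → . * a] }  — shift
  I10: { [C → ) ) C .] }  — reduce
  I11: { [T → * - .] }  — reduce

No state contains both a complete item and a shift item.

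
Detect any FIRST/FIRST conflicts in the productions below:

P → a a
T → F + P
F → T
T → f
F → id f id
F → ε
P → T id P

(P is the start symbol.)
Yes. T → F '+' P / T → f on { 'f' }; F → T / F → id f id on { 'id' }

A FIRST/FIRST conflict occurs when two productions N → α and N → β for the same non-terminal have FIRST(α) ∩ FIRST(β) ≠ ∅ (with ε ∈ FIRST of a nullable right-hand side, so two nullable alternatives also conflict).

FIRST sets of the non-terminals at (or reachable through a nullable prefix from) the front of some alternative:
  FIRST(T) = { '+', 'f', 'id' }
  FIRST(F) = { '+', 'f', 'id', ε }

Productions for P:
  P → a a: FIRST = { 'a' }
  P → T id P: FIRST = { '+', 'f', 'id' }
Productions for T:
  T → F + P: FIRST = { '+', 'f', 'id' }
  T → f: FIRST = { 'f' }
Productions for F:
  F → T: FIRST = { '+', 'f', 'id' }
  F → id f id: FIRST = { 'id' }
  F → ε: FIRST = { ε }

Conflict for T: T → F + P and T → f
  Overlap: { 'f' }
Conflict for F: F → T and F → id f id
  Overlap: { 'id' }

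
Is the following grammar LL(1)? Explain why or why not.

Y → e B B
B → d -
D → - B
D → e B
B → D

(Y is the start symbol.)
Yes, the grammar is LL(1).

Relevant sets:
  FIRST(D) = { '-', 'e' }

For B:
  PREDICT(B → d '-') = { 'd' }
  PREDICT(B → D) = { '-', 'e' }
For D:
  PREDICT(D → '-' B) = { '-' }
  PREDICT(D → e B) = { 'e' }
Y has a single production, so nothing to check there.

All predict sets are disjoint. The grammar IS LL(1).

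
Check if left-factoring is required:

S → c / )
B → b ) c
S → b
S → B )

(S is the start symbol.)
No, left-factoring is not needed

Left-factoring is needed when two productions for the same non-terminal
share a common prefix on the right-hand side.

Productions for S:
  S → c / )
  S → b
  S → B )

No common prefixes found.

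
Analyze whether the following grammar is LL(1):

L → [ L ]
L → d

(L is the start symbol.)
Yes, the grammar is LL(1).

A grammar is LL(1) if for each non-terminal N with multiple productions, the predict sets of those productions are pairwise disjoint, where PREDICT(N → α) = (FIRST(α) \ {ε}) ∪ (FOLLOW(N) if α ⇒* ε).

For L:
  PREDICT(L → '[' L ']') = { '[' }
  PREDICT(L → d) = { 'd' }

All predict sets are disjoint. The grammar IS LL(1).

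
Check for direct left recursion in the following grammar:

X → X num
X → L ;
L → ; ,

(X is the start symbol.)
Yes, X is left-recursive

Direct left recursion occurs when N → N α for some non-terminal N (the right-hand side begins with the left-hand side itself).

X → X num: LEFT RECURSIVE (starts with X)
X → L ;: starts with L
L → ; ,: starts with ';'

The grammar has direct left recursion on: X.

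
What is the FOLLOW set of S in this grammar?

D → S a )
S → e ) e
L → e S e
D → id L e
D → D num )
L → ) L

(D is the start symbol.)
{ 'a', 'e' }

To compute FOLLOW(S), find every occurrence of S on a right-hand side N → α S β: add FIRST(β) \ {ε}, and if β is empty or nullable also add FOLLOW(N). Iterate to a fixed point.

In D → S a ): S is followed by a ')', add FIRST(a ')') \ {ε} = { 'a' }
In L → e S e: S is followed by e, add FIRST(e) \ {ε} = { 'e' }

Taking the union: FOLLOW(S) = { 'a', 'e' }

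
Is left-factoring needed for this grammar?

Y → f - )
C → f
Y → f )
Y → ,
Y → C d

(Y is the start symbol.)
Left-factoring is needed when two productions for the same non-terminal
share a common prefix on the right-hand side.

Productions for Y:
  Y → f - )
  Y → f )
  Y → ,
  Y → C d

Found common prefix 'f' in productions for Y

Answer: Yes, Y has productions with common prefix 'f'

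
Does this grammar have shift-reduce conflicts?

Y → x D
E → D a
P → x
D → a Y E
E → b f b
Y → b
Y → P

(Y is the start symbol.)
A shift-reduce conflict occurs when an LR(0) state has both:
  - a complete (reduce) item [A → α .] (dot at the end), and
  - a shift item [B → β . c γ] (dot before a terminal).

Augment with Y' → Y and build the canonical LR(0) collection (I0 = CLOSURE({[Y' → . Y]}), then GOTO on every symbol after a dot until no new states appear). It has 14 states:
  I0: { [P → . x], [Y → . P], [Y → . b], [Y → . x D], [Y' → . Y] }  — shift
  I1: { [Y → P .] }  — reduce
  I2: { [Y' → Y .] }  — accept
  I3: { [Y → b .] }  — reduce
  I4: { [D → . a Y E], [P → x .], [Y → x . D] }  — shift, reduce
  I5: { [Y → x D .] }  — reduce
  I6: { [D → a . Y E], [P → . x], [Y → . P], [Y → . b], [Y → . x D] }  — shift
  I7: { [D → . a Y E], [D → a Y . E], [E → . D a], [E → . b f b] }  — shift
  I8: { [E → D . a] }  — shift
  I9: { [D → a Y E .] }  — reduce
  I10: { [E → b . f b] }  — shift
  I11: { [E → b f . b] }  — shift
  I12: { [E → b f b .] }  — reduce
  I13: { [E → D a .] }  — reduce

I4 contains reduce item [P → x .] and shift item [D → . a Y E] — shift-reduce conflict.

Answer: Yes — I4: [P → x .] vs [D → . a Y E]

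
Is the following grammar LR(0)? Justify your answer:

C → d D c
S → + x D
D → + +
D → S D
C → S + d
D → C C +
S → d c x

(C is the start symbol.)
Yes, the grammar is LR(0)

Augment with C' → C and build the canonical LR(0) collection (I0 = CLOSURE({[C' → . C]}), then GOTO on every symbol after a dot until no new states appear). It has 21 states:
  I0: { [C → . S + d], [C → . d D c], [C' → . C], [S → . + x D], [S → . d c x] }  — shift
  I1: { [S → + . x D] }  — shift
  I2: { [C' → C .] }  — accept
  I3: { [C → S . + d] }  — shift
  I4: { [C → . S + d], [C → . d D c], [C → d . D c], [D → . + +], [D → . C C +], [D → . S D], [S → . + x D], [S → . d c x], [S → d . c x] }  — shift
  I5: { [D → + . +], [S → + . x D] }  — shift
  I6: { [C → . S + d], [C → . d D c], [D → C . C +], [S → . + x D], [S → . d c x] }  — shift
  I7: { [C → d D . c] }  — shift
  I8: { [C → . S + d], [C → . d D c], [C → S . + d], [D → . + +], [D → . C C +], [D → . S D], [D → S . D], [S → . + x D], [S → . d c x] }  — shift
  I9: { [S → d c . x] }  — shift
  I10: { [S → d c x .] }  — reduce
  I11: { [C → S + . d], [D → + . +], [S → + . x D] }  — shift
  I12: { [D → S D .] }  — reduce
  I13: { [D → + + .] }  — reduce
  I14: { [C → S + d .] }  — reduce
  I15: { [C → . S + d], [C → . d D c], [D → . + +], [D → . C C +], [D → . S D], [S → + x . D], [S → . + x D], [S → . d c x] }  — shift
  I16: { [S → + x D .] }  — reduce
  I17: { [C → d D c .] }  — reduce
  I18: { [D → C C . +] }  — shift
  I19: { [D → C C + .] }  — reduce
  I20: { [C → S + . d] }  — shift

Every state is either a pure shift/goto state or contains exactly one complete item and nothing to shift — no conflicts. The grammar is LR(0).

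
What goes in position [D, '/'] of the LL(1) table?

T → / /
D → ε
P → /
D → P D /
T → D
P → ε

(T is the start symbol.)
D → ε, D → P D /

To find M[D, '/'], we find productions for D where '/' is in the predict set (PREDICT(N → α) = (FIRST(α) \ {ε}) ∪ (FOLLOW(N) if α ⇒* ε)).

Relevant sets:
  FIRST(P) = { '/', ε }
  FIRST(D) = { '/', ε }
  FOLLOW(D) = { $, '/' }

D → ε: PREDICT = { $, '/' }
  '/' is in predict set, so this production goes in M[D, '/']
D → P D /: PREDICT = { '/' }
  '/' is in predict set, so this production goes in M[D, '/']

M[D, '/'] = D → ε, D → P D /  (a multiply-defined cell — the grammar is not LL(1))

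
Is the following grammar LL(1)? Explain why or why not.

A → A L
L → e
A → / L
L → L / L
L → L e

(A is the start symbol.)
No. Predict set conflict for A: { '/' }

A grammar is LL(1) if for each non-terminal N with multiple productions, the predict sets of those productions are pairwise disjoint, where PREDICT(N → α) = (FIRST(α) \ {ε}) ∪ (FOLLOW(N) if α ⇒* ε).

Relevant sets:
  FIRST(A) = { '/' }
  FIRST(L) = { 'e' }

For A:
  PREDICT(A → A L) = { '/' }
  PREDICT(A → '/' L) = { '/' }
For L:
  PREDICT(L → e) = { 'e' }
  PREDICT(L → L '/' L) = { 'e' }
  PREDICT(L → L e) = { 'e' }

Conflict found: Predict set conflict for A: { '/' }
The grammar is NOT LL(1).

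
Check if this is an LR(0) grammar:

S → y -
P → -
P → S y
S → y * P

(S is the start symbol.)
Yes, the grammar is LR(0)

A grammar is LR(0) if no state in the canonical LR(0) collection has:
  - both a shift item (dot before a terminal) and a complete item (shift-reduce conflict), or
  - two or more complete items (reduce-reduce conflict; the accept item [S' → S .] counts as a complete item here).

Augment with S' → S and build the canonical LR(0) collection (I0 = CLOSURE({[S' → . S]}), then GOTO on every symbol after a dot until no new states appear). It has 9 states:
  I0: { [S → . y * P], [S → . y -], [S' → . S] }  — shift
  I1: { [S' → S .] }  — accept
  I2: { [S → y . * P], [S → y . -] }  — shift
  I3: { [P → . -], [P → . S y], [S → . y * P], [S → . y -], [S → y * . P] }  — shift
  I4: { [S → y - .] }  — reduce
  I5: { [P → - .] }  — reduce
  I6: { [S → y * P .] }  — reduce
  I7: { [P → S . y] }  — shift
  I8: { [P → S y .] }  — reduce

Every state is either a pure shift/goto state or contains exactly one complete item and nothing to shift — no conflicts. The grammar is LR(0).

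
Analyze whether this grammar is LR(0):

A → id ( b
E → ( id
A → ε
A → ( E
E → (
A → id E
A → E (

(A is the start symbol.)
No. Shift-reduce conflict between [A → .] and [A → . ( E]

A grammar is LR(0) if no state in the canonical LR(0) collection has:
  - both a shift item (dot before a terminal) and a complete item (shift-reduce conflict), or
  - two or more complete items (reduce-reduce conflict; the accept item [A' → A .] counts as a complete item here).

Augment with A' → A and build the canonical LR(0) collection (I0 = CLOSURE({[A' → . A]}), then GOTO on every symbol after a dot until no new states appear). It has 12 states:
  I0: { [A → . ( E], [A → . E (], [A → . id ( b], [A → . id E], [A → .], [A' → . A], [E → . ( id], [E → . (] }  — shift, reduce
  I1: { [A → ( . E], [E → ( . id], [E → ( .], [E → . ( id], [E → . (] }  — shift, reduce
  I2: { [A' → A .] }  — accept
  I3: { [A → E . (] }  — shift
  I4: { [A → id . ( b], [A → id . E], [E → . ( id], [E → . (] }  — shift
  I5: { [A → id ( . b], [E → ( . id], [E → ( .] }  — shift, reduce
  I6: { [A → id E .] }  — reduce
  I7: { [A → id ( b .] }  — reduce
  I8: { [E → ( id .] }  — reduce
  I9: { [A → E ( .] }  — reduce
  I10: { [E → ( . id], [E → ( .] }  — shift, reduce
  I11: { [A → ( E .] }  — reduce

Conflict in state I0:
  Shift-reduce conflict between [A → .] and [A → . ( E]
So the grammar is NOT LR(0).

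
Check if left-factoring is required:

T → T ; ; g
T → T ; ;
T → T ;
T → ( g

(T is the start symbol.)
Left-factoring is needed when two productions for the same non-terminal
share a common prefix on the right-hand side.

Productions for T:
  T → T ; ; g
  T → T ; ;
  T → T ;
  T → ( g

Found common prefix 'T ;' in productions for T

Answer: Yes, T has productions with common prefix 'T ;'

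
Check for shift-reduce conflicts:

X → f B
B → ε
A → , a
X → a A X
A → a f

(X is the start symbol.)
No shift-reduce conflicts

A shift-reduce conflict occurs when an LR(0) state has both:
  - a complete (reduce) item [A → α .] (dot at the end), and
  - a shift item [B → β . c γ] (dot before a terminal).

Augment with X' → X and build the canonical LR(0) collection (I0 = CLOSURE({[X' → . X]}), then GOTO on every symbol after a dot until no new states appear). It has 11 states:
  I0: { [X → . a A X], [X → . f B], [X' → . X] }  — shift
  I1: { [X' → X .] }  — accept
  I2: { [A → . , a], [A → . a f], [X → a . A X] }  — shift
  I3: { [B → .], [X → f . B] }  — reduce
  I4: { [X → f B .] }  — reduce
  I5: { [A → , . a] }  — shift
  I6: { [X → . a A X], [X → . f B], [X → a A . X] }  — shift
  I7: { [A → a . f] }  — shift
  I8: { [A → a f .] }  — reduce
  I9: { [X → a A X .] }  — reduce
  I10: { [A → , a .] }  — reduce

No state contains both a complete item and a shift item.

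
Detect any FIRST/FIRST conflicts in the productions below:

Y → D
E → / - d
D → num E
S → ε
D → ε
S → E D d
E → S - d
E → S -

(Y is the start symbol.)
A FIRST/FIRST conflict occurs when two productions N → α and N → β for the same non-terminal have FIRST(α) ∩ FIRST(β) ≠ ∅ (with ε ∈ FIRST of a nullable right-hand side, so two nullable alternatives also conflict).

FIRST sets of the non-terminals at (or reachable through a nullable prefix from) the front of some alternative:
  FIRST(S) = { '-', '/', ε }
  FIRST(E) = { '-', '/' }

Productions for E:
  E → / - d: FIRST = { '/' }
  E → S - d: FIRST = { '-', '/' }
  E → S -: FIRST = { '-', '/' }
Productions for D:
  D → num E: FIRST = { 'num' }
  D → ε: FIRST = { ε }
Productions for S:
  S → ε: FIRST = { ε }
  S → E D d: FIRST = { '-', '/' }
Y has only one production, so no FIRST/FIRST conflict is possible there.

Conflict for E: E → / - d and E → S - d
  Overlap: { '/' }
Conflict for E: E → / - d and E → S -
  Overlap: { '/' }
Conflict for E: E → S - d and E → S -
  Overlap: { '-', '/' }

Answer: Yes. E → '/' '-' d / E → S '-' d on { '/' }; E → '/' '-' d / E → S '-' on { '/' }; E → S '-' d / E → S '-' on { '-', '/' }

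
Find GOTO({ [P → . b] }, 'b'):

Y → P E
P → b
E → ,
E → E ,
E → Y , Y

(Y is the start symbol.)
{ [P → b .] }

GOTO(I, 'b') = CLOSURE({ [A → αX.β] : [A → α.Xβ] ∈ I, X = 'b' })

Items with dot before 'b', with the dot advanced:
  [P → . b] → [P → b .]
Closure adds nothing (no advanced item has the dot before a non-terminal).

GOTO = { [P → b .] }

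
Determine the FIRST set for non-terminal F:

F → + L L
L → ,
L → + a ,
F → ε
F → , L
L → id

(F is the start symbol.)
To compute FIRST(F), examine every production with F on the left-hand side, reading each right-hand side left to right until a non-nullable symbol is reached.

From F → + L L:
  - '+' is a terminal: add '+' and stop
From F → ε:
  - ε-production, so ε ∈ FIRST(F)
From F → , L:
  - ',' is a terminal: add ',' and stop

Collecting: FIRST(F) = { '+', ',', ε }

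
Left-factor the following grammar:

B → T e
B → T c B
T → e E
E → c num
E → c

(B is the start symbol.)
Left-factoring transforms A → αβ₁ | αβ₂ into A → αA' and A' → β₁ | β₂
(α is the longest common prefix among the alternatives). Repeat until
no nonterminal has two alternatives with a common prefix.

Round 1: B has alternatives sharing prefix 'T'. Introduce B': B → T B'
  Add: B' → e
  Add: B' → c B

Round 2: E has alternatives sharing prefix 'c'. Introduce E': E → c E'
  Add: E' → num
  Add: E' → ε

No remaining common prefixes — done.

Resulting grammar:
B → T B'
B' → e
B' → c B
T → e E
E → c E'
E' → num
E' → ε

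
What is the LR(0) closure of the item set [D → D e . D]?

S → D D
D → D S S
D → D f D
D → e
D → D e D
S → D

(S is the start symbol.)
To compute CLOSURE, for each item [A → α.Bβ] where B is a non-terminal, add [B → .γ] for all productions B → γ; repeat for the newly added items until nothing changes.

Start with: [D → D e . D]
  [D → D e . D] has the dot before D: add [D → . D S S], [D → . D f D], [D → . e], [D → . D e D]
No further items can be added.

CLOSURE = { [D → . D S S], [D → . D e D], [D → . D f D], [D → . e], [D → D e . D] }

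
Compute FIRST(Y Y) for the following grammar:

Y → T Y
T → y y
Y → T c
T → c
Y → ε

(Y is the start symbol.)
{ 'c', 'y', ε }

FIRST sets of the non-terminals involved (from the grammar, by fixed-point iteration):
  FIRST(Y) = { 'c', 'y', ε }

To compute FIRST(Y Y), process the symbols left to right:
Symbol Y is a non-terminal. Add FIRST(Y) \ {ε} = { 'c', 'y' }
Y is nullable (ε ∈ FIRST(Y)), continue to the next symbol.
Symbol Y is a non-terminal. Add FIRST(Y) \ {ε} = { 'c', 'y' }
Y is nullable (ε ∈ FIRST(Y)), continue to the next symbol.
All symbols are nullable, so ε is in the result.
FIRST(Y Y) = { 'c', 'y', ε }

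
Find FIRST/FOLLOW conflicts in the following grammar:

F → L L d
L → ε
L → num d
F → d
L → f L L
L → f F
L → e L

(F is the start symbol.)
Nullable non-terminals: L.

L: nullable alternative(s) L → ε; FOLLOW(L) = { 'd', 'e', 'f', 'num' }
  L → ε: FIRST \ {ε} = { } — this is the only nullable alternative, skip
  L → num d: FIRST \ {ε} = { 'num' } — overlaps FOLLOW(L) on { 'num' }: CONFLICT
  L → f L L: FIRST \ {ε} = { 'f' } — overlaps FOLLOW(L) on { 'f' }: CONFLICT
  L → f F: FIRST \ {ε} = { 'f' } — overlaps FOLLOW(L) on { 'f' }: CONFLICT
  L → e L: FIRST \ {ε} = { 'e' } — overlaps FOLLOW(L) on { 'e' }: CONFLICT

F has no nullable alternative, so no FIRST/FOLLOW check is needed there.

So the grammar has 4 FIRST/FOLLOW conflicts (marked CONFLICT above).

Answer: Yes. L → num d with FOLLOW(L) on { 'num' }; L → f L L with FOLLOW(L) on { 'f' }; L → f F with FOLLOW(L) on { 'f' }; L → e L with FOLLOW(L) on { 'e' }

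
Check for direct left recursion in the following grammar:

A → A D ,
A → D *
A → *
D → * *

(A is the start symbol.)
Direct left recursion occurs when N → N α for some non-terminal N (the right-hand side begins with the left-hand side itself).

A → A D ,: LEFT RECURSIVE (starts with A)
A → D *: starts with D
A → *: starts with '*'
D → * *: starts with '*'

The grammar has direct left recursion on: A.

Answer: Yes, A is left-recursive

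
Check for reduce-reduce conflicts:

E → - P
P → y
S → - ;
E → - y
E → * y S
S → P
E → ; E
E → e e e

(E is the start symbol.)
Augment with E' → E and build the canonical LR(0) collection (I0 = CLOSURE({[E' → . E]}), then GOTO on every symbol after a dot until no new states appear). It has 17 states:
  I0: { [E → . * y S], [E → . - P], [E → . - y], [E → . ; E], [E → . e e e], [E' → . E] }  — shift
  I1: { [E → * . y S] }  — shift
  I2: { [E → - . P], [E → - . y], [P → . y] }  — shift
  I3: { [E → . * y S], [E → . - P], [E → . - y], [E → . ; E], [E → . e e e], [E → ; . E] }  — shift
  I4: { [E' → E .] }  — accept
  I5: { [E → e . e e] }  — shift
  I6: { [E → e e . e] }  — shift
  I7: { [E → e e e .] }  — reduce
  I8: { [E → ; E .] }  — reduce
  I9: { [E → - P .] }  — reduce
  I10: { [E → - y .], [P → y .] }  — 2 reduces
  I11: { [E → * y . S], [P → . y], [S → . - ;], [S → . P] }  — shift
  I12: { [S → - . ;] }  — shift
  I13: { [S → P .] }  — reduce
  I14: { [E → * y S .] }  — reduce
  I15: { [P → y .] }  — reduce
  I16: { [S → - ; .] }  — reduce

I10 contains complete items [E → - y .], [P → y .] — reduce-reduce conflict.

Answer: Yes — I10: [E → - y .] vs [P → y .]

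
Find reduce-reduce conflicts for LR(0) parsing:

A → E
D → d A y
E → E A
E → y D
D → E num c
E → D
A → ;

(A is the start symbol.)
Yes — I7: [E → D .] vs [E → y D .]

Augment with A' → A and build the canonical LR(0) collection (I0 = CLOSURE({[A' → . A]}), then GOTO on every symbol after a dot until no new states appear). It has 14 states:
  I0: { [A → . ;], [A → . E], [A' → . A], [D → . E num c], [D → . d A y], [E → . D], [E → . E A], [E → . y D] }  — shift
  I1: { [A → ; .] }  — reduce
  I2: { [A' → A .] }  — accept
  I3: { [E → D .] }  — reduce
  I4: { [A → . ;], [A → . E], [A → E .], [D → . E num c], [D → . d A y], [D → E . num c], [E → . D], [E → . E A], [E → . y D], [E → E . A] }  — shift, reduce
  I5: { [A → . ;], [A → . E], [D → . E num c], [D → . d A y], [D → d . A y], [E → . D], [E → . E A], [E → . y D] }  — shift
  I6: { [D → . E num c], [D → . d A y], [E → . D], [E → . E A], [E → . y D], [E → y . D] }  — shift
  I7: { [E → D .], [E → y D .] }  — 2 reduces
  I8: { [A → . ;], [A → . E], [D → . E num c], [D → . d A y], [D → E . num c], [E → . D], [E → . E A], [E → . y D], [E → E . A] }  — shift
  I9: { [E → E A .] }  — reduce
  I10: { [D → E num . c] }  — shift
  I11: { [D → E num c .] }  — reduce
  I12: { [D → d A . y] }  — shift
  I13: { [D → d A y .] }  — reduce

I7 contains complete items [E → D .], [E → y D .] — reduce-reduce conflict.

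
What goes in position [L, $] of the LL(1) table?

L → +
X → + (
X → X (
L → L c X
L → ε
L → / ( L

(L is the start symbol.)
L → ε

To find M[L, $], we find productions for L where $ is in the predict set (PREDICT(N → α) = (FIRST(α) \ {ε}) ∪ (FOLLOW(N) if α ⇒* ε)).

Relevant sets:
  FIRST(L) = { '+', '/', 'c', ε }
  FOLLOW(L) = { $, 'c' }

L → +: PREDICT = { '+' }
L → L c X: PREDICT = { '+', '/', 'c' }
L → ε: PREDICT = { $, 'c' }
  $ is in predict set, so this production goes in M[L, $]
L → / ( L: PREDICT = { '/' }

M[L, $] = L → ε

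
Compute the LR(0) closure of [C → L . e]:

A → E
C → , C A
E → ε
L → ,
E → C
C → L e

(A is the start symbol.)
Start with: [C → L . e]
The dot precedes the terminal e, so nothing is added.

CLOSURE = { [C → L . e] }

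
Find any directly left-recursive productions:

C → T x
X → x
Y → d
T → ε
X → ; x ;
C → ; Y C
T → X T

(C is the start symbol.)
Direct left recursion occurs when N → N α for some non-terminal N (the right-hand side begins with the left-hand side itself).

C → T x: starts with T
X → x: starts with x
Y → d: starts with d
T → ε: starts with ε
X → ; x ;: starts with ';'
C → ; Y C: starts with ';'
T → X T: starts with X

No direct left recursion found.

Answer: No direct left recursion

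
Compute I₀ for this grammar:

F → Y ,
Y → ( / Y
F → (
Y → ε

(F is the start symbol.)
{ [F → . (], [F → . Y ,], [F' → . F], [Y → . ( / Y], [Y → .] }

First, augment the grammar with F' → F
I₀ = CLOSURE({ [F' → . F] }):
  [F' → . F] has the dot before F: add [F → . Y ,], [F → . (]
  [F → . Y ,] has the dot before Y: add [Y → . ( / Y], [Y → .]
No further items can be added.

I₀ = { [F → . (], [F → . Y ,], [F' → . F], [Y → . ( / Y], [Y → .] }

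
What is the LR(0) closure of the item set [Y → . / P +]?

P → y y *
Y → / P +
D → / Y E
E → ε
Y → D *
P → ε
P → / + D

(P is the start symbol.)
To compute CLOSURE, for each item [A → α.Bβ] where B is a non-terminal, add [B → .γ] for all productions B → γ; repeat for the newly added items until nothing changes.

Start with: [Y → . / P +]
The dot precedes the terminal '/', so nothing is added.

CLOSURE = { [Y → . / P +] }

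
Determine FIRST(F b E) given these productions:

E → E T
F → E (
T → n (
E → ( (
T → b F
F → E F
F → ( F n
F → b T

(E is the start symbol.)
FIRST sets of the non-terminals involved (from the grammar, by fixed-point iteration):
  FIRST(F) = { '(', 'b' }

To compute FIRST(F b E), process the symbols left to right:
Symbol F is a non-terminal. Add FIRST(F) \ {ε} = { '(', 'b' }
F is not nullable (ε ∉ FIRST(F)), so stop here.
FIRST(F b E) = { '(', 'b' }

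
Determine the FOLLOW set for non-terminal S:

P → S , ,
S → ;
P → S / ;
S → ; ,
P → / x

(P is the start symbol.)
{ ',', '/' }

To compute FOLLOW(S), find every occurrence of S on a right-hand side N → α S β: add FIRST(β) \ {ε}, and if β is empty or nullable also add FOLLOW(N). Iterate to a fixed point.

In P → S , ,: S is followed by ',' ',', add FIRST(',' ',') \ {ε} = { ',' }
In P → S / ;: S is followed by '/' ';', add FIRST('/' ';') \ {ε} = { '/' }

Taking the union: FOLLOW(S) = { ',', '/' }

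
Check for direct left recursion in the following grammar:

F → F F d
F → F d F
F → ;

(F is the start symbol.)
Direct left recursion occurs when N → N α for some non-terminal N (the right-hand side begins with the left-hand side itself).

F → F F d: LEFT RECURSIVE (starts with F)
F → F d F: LEFT RECURSIVE (starts with F)
F → ;: starts with ';'

The grammar has direct left recursion on: F.

Answer: Yes, F is left-recursive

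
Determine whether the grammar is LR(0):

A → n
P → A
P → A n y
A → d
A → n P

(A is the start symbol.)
A grammar is LR(0) if no state in the canonical LR(0) collection has:
  - both a shift item (dot before a terminal) and a complete item (shift-reduce conflict), or
  - two or more complete items (reduce-reduce conflict; the accept item [A' → A .] counts as a complete item here).

Augment with A' → A and build the canonical LR(0) collection (I0 = CLOSURE({[A' → . A]}), then GOTO on every symbol after a dot until no new states appear). It has 8 states:
  I0: { [A → . d], [A → . n P], [A → . n], [A' → . A] }  — shift
  I1: { [A' → A .] }  — accept
  I2: { [A → d .] }  — reduce
  I3: { [A → . d], [A → . n P], [A → . n], [A → n . P], [A → n .], [P → . A n y], [P → . A] }  — shift, reduce
  I4: { [P → A . n y], [P → A .] }  — shift, reduce
  I5: { [A → n P .] }  — reduce
  I6: { [P → A n . y] }  — shift
  I7: { [P → A n y .] }  — reduce

Conflict in state I3:
  Shift-reduce conflict between [A → n .] and [A → . d]
So the grammar is NOT LR(0).

Answer: No. Shift-reduce conflict between [A → n .] and [A → . d]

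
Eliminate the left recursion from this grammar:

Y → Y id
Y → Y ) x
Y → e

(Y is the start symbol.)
Y → e Y'
Y' → id Y'
Y' → ) x Y'
Y' → ε

Y is directly left-recursive. The standard transformation for
  A → A α₁ | ... | A α_m | β₁ | ... | β_n
is
  A  → β₁ A' | ... | β_n A'
  A' → α₁ A' | ... | α_m A' | ε

Y → e becomes Y → e Y'
Y → Y id becomes Y' → id Y'
Y → Y ) x becomes Y' → ) x Y'
Add Y' → ε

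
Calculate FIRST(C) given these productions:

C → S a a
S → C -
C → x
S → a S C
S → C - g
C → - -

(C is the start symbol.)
{ '-', 'a', 'x' }

FIRST sets of the other non-terminals involved (by the same procedure, iterated to a fixed point):
  FIRST(S) = { '-', 'a', 'x' }

From C → S a a:
  - S is a non-terminal: add FIRST(S) \ {ε} = { '-', 'a', 'x' }
    S is not nullable, so stop
From C → x:
  - x is a terminal: add 'x' and stop
From C → - -:
  - '-' is a terminal: add '-' and stop

Collecting: FIRST(C) = { '-', 'a', 'x' }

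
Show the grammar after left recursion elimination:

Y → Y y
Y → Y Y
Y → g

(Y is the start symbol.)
Y → g Y'
Y' → y Y'
Y' → Y Y'
Y' → ε

Y is directly left-recursive. The standard transformation for
  A → A α₁ | ... | A α_m | β₁ | ... | β_n
is
  A  → β₁ A' | ... | β_n A'
  A' → α₁ A' | ... | α_m A' | ε

Y → g becomes Y → g Y'
Y → Y y becomes Y' → y Y'
Y → Y Y becomes Y' → Y Y'
Add Y' → ε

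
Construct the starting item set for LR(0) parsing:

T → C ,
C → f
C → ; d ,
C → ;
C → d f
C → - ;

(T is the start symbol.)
First, augment the grammar with T' → T
I₀ = CLOSURE({ [T' → . T] }):
  [T' → . T] has the dot before T: add [T → . C ,]
  [T → . C ,] has the dot before C: add [C → . f], [C → . ; d ,], [C → . ;], [C → . d f], [C → . - ;]
No further items can be added.

I₀ = { [C → . - ;], [C → . ; d ,], [C → . ;], [C → . d f], [C → . f], [T → . C ,], [T' → . T] }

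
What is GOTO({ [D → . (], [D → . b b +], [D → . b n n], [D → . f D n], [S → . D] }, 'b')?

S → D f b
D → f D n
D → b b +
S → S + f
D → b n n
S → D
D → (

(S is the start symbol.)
{ [D → b . b +], [D → b . n n] }

GOTO(I, 'b') = CLOSURE({ [A → αX.β] : [A → α.Xβ] ∈ I, X = 'b' })

Items with dot before 'b', with the dot advanced:
  [D → . b b +] → [D → b . b +]
  [D → . b n n] → [D → b . n n]
Closure adds nothing (no advanced item has the dot before a non-terminal).

GOTO = { [D → b . b +], [D → b . n n] }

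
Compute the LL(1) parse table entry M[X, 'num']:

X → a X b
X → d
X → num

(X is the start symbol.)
X → num

To find M[X, 'num'], we find productions for X where 'num' is in the predict set (PREDICT(N → α) = (FIRST(α) \ {ε}) ∪ (FOLLOW(N) if α ⇒* ε)).

X → a X b: PREDICT = { 'a' }
X → d: PREDICT = { 'd' }
X → num: PREDICT = { 'num' }
  'num' is in predict set, so this production goes in M[X, 'num']

M[X, 'num'] = X → num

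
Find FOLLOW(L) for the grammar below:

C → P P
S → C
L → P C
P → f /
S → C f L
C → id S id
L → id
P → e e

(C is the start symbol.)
{ 'id' }

To compute FOLLOW(L), find every occurrence of L on a right-hand side N → α L β: add FIRST(β) \ {ε}, and if β is empty or nullable also add FOLLOW(N). Iterate to a fixed point.

In S → C f L: L is at the end, add FOLLOW(S)

The FOLLOW sets referred to above (computed the same way, to a fixed point):
  FOLLOW(S) = { 'id' }

Taking the union: FOLLOW(L) = { 'id' }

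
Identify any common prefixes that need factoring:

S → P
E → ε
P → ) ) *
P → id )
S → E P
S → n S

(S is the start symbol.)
Left-factoring is needed when two productions for the same non-terminal
share a common prefix on the right-hand side.

Productions for S:
  S → P
  S → E P
  S → n S
Productions for P:
  P → ) ) *
  P → id )

No common prefixes found.

Answer: No, left-factoring is not needed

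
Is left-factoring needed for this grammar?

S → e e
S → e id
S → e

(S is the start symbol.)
Yes, S has productions with common prefix 'e'

Left-factoring is needed when two productions for the same non-terminal
share a common prefix on the right-hand side.

Productions for S:
  S → e e
  S → e id
  S → e

Found common prefix 'e' in productions for S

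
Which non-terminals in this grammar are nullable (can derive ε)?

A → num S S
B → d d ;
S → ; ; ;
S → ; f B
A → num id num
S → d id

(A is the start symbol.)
A non-terminal is nullable if it can derive ε (the empty string): either it has an ε-production, or it has a production whose right-hand side consists entirely of nullable non-terminals.

There are no ε-productions, so no non-terminal can derive ε.
No non-terminals are nullable.

Answer: None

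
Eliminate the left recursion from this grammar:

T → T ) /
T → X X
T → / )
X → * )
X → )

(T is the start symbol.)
T is directly left-recursive. The standard transformation for
  A → A α₁ | ... | A α_m | β₁ | ... | β_n
is
  A  → β₁ A' | ... | β_n A'
  A' → α₁ A' | ... | α_m A' | ε

T → X X becomes T → X X T'
T → / ) becomes T → / ) T'
T → T ) / becomes T' → ) / T'
Add T' → ε

Productions for other non-terminals are unchanged:
  X → * )
  X → )

Resulting grammar:
T → X X T'
T → / ) T'
T' → ) / T'
T' → ε
X → * )
X → )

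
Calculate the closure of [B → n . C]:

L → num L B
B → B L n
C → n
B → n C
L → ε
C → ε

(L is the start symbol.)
To compute CLOSURE, for each item [A → α.Bβ] where B is a non-terminal, add [B → .γ] for all productions B → γ; repeat for the newly added items until nothing changes.

Start with: [B → n . C]
  [B → n . C] has the dot before C: add [C → . n], [C → .]
No further items can be added.

CLOSURE = { [B → n . C], [C → . n], [C → .] }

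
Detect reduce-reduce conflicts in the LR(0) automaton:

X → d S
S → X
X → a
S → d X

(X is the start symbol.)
A reduce-reduce conflict occurs when an LR(0) state has two complete items [A → α .] and [B → β .] — both call for a reduction, and with no lookahead the parser cannot choose between them.

Augment with X' → X and build the canonical LR(0) collection (I0 = CLOSURE({[X' → . X]}), then GOTO on every symbol after a dot until no new states appear). It has 8 states:
  I0: { [X → . a], [X → . d S], [X' → . X] }  — shift
  I1: { [X' → X .] }  — accept
  I2: { [X → a .] }  — reduce
  I3: { [S → . X], [S → . d X], [X → . a], [X → . d S], [X → d . S] }  — shift
  I4: { [X → d S .] }  — reduce
  I5: { [S → X .] }  — reduce
  I6: { [S → . X], [S → . d X], [S → d . X], [X → . a], [X → . d S], [X → d . S] }  — shift
  I7: { [S → X .], [S → d X .] }  — 2 reduces

I7 contains complete items [S → X .], [S → d X .] — reduce-reduce conflict.

Answer: Yes — I7: [S → X .] vs [S → d X .]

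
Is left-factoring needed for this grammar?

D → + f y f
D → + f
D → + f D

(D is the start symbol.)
Left-factoring is needed when two productions for the same non-terminal
share a common prefix on the right-hand side.

Productions for D:
  D → + f y f
  D → + f
  D → + f D

Found common prefix '+ f' in productions for D

Answer: Yes, D has productions with common prefix '+ f'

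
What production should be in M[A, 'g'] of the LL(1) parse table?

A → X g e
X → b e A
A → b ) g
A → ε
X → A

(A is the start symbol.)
To find M[A, 'g'], we find productions for A where 'g' is in the predict set (PREDICT(N → α) = (FIRST(α) \ {ε}) ∪ (FOLLOW(N) if α ⇒* ε)).

Relevant sets:
  FIRST(X) = { 'b', 'g', ε }
  FOLLOW(A) = { $, 'g' }

A → X g e: PREDICT = { 'b', 'g' }
  'g' is in predict set, so this production goes in M[A, 'g']
A → b ) g: PREDICT = { 'b' }
A → ε: PREDICT = { $, 'g' }
  'g' is in predict set, so this production goes in M[A, 'g']

M[A, 'g'] = A → X g e, A → ε  (a multiply-defined cell — the grammar is not LL(1))

Answer: A → X g e, A → ε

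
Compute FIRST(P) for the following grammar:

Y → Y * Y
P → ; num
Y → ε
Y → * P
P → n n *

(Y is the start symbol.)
From P → ; num:
  - ';' is a terminal: add ';' and stop
From P → n n *:
  - n is a terminal: add 'n' and stop

Collecting: FIRST(P) = { ';', 'n' }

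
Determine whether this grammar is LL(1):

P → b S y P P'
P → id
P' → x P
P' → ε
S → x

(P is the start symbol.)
No. Predict set conflict for P': { 'x' }

Relevant sets:
  FOLLOW(P') = { $, 'x' }

For P:
  PREDICT(P → b S y P P') = { 'b' }
  PREDICT(P → id) = { 'id' }
For P':
  PREDICT(P' → x P) = { 'x' }
  PREDICT(P' → ε) = { $, 'x' }
S has a single production, so nothing to check there.

Conflict found: Predict set conflict for P': { 'x' }
The grammar is NOT LL(1).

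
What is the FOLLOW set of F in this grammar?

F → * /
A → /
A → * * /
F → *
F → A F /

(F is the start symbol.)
{ $, '/' }

F is the start symbol, so $ ∈ FOLLOW(F).
In F → A F /: F is followed by '/', add FIRST('/') \ {ε} = { '/' }

Taking the union: FOLLOW(F) = { $, '/' }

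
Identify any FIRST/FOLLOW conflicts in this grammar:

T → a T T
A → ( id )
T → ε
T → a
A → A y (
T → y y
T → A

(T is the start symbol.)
Yes. T → a T T with FOLLOW(T) on { 'a' }; T → a with FOLLOW(T) on { 'a' }; T → y y with FOLLOW(T) on { 'y' }; T → A with FOLLOW(T) on { '(' }

Nullable non-terminals: T.
FIRST sets used below: FIRST(A) = { '(' }

T: nullable alternative(s) T → ε; FOLLOW(T) = { $, '(', 'a', 'y' }
  T → a T T: FIRST \ {ε} = { 'a' } — overlaps FOLLOW(T) on { 'a' }: CONFLICT
  T → ε: FIRST \ {ε} = { } — this is the only nullable alternative, skip
  T → a: FIRST \ {ε} = { 'a' } — overlaps FOLLOW(T) on { 'a' }: CONFLICT
  T → y y: FIRST \ {ε} = { 'y' } — overlaps FOLLOW(T) on { 'y' }: CONFLICT
  T → A: FIRST \ {ε} = { '(' } — overlaps FOLLOW(T) on { '(' }: CONFLICT

A has no nullable alternative, so no FIRST/FOLLOW check is needed there.

So the grammar has 4 FIRST/FOLLOW conflicts (marked CONFLICT above).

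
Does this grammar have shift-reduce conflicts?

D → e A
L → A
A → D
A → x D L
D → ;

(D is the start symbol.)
A shift-reduce conflict occurs when an LR(0) state has both:
  - a complete (reduce) item [A → α .] (dot at the end), and
  - a shift item [B → β . c γ] (dot before a terminal).

Augment with D' → D and build the canonical LR(0) collection (I0 = CLOSURE({[D' → . D]}), then GOTO on every symbol after a dot until no new states appear). It has 10 states:
  I0: { [D → . ;], [D → . e A], [D' → . D] }  — shift
  I1: { [D → ; .] }  — reduce
  I2: { [D' → D .] }  — accept
  I3: { [A → . D], [A → . x D L], [D → . ;], [D → . e A], [D → e . A] }  — shift
  I4: { [D → e A .] }  — reduce
  I5: { [A → D .] }  — reduce
  I6: { [A → x . D L], [D → . ;], [D → . e A] }  — shift
  I7: { [A → . D], [A → . x D L], [A → x D . L], [D → . ;], [D → . e A], [L → . A] }  — shift
  I8: { [L → A .] }  — reduce
  I9: { [A → x D L .] }  — reduce

No state contains both a complete item and a shift item.

Answer: No shift-reduce conflicts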